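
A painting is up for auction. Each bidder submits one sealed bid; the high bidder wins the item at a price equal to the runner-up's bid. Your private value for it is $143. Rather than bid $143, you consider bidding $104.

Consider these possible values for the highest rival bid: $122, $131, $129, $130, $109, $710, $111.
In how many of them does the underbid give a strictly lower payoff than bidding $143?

6

The deviation hurts exactly when the highest competing bid lies strictly between $104 and $143 — underbidding then forfeits a profitable win.
$122: inside the interval → strictly worse (loss $21).
$131: inside the interval → strictly worse (loss $12).
$129: inside the interval → strictly worse (loss $14).
$130: inside the interval → strictly worse (loss $13).
$109: inside the interval → strictly worse (loss $34).
$710: above both → same outcome either way.
$111: inside the interval → strictly worse (loss $32).
Count: 6.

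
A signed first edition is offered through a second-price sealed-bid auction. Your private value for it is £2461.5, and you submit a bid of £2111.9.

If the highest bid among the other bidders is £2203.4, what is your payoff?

£0

Your bid £2111.9 is below the highest competing bid £2203.4, so you lose.
A losing bidder pays nothing and receives nothing: payoff = £0.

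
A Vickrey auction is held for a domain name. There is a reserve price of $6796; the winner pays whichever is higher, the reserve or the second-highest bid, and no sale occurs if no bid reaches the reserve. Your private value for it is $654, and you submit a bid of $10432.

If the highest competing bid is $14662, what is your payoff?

Your bid $10432 is below the highest competing bid $14662, so you lose. Payoff $0.

$0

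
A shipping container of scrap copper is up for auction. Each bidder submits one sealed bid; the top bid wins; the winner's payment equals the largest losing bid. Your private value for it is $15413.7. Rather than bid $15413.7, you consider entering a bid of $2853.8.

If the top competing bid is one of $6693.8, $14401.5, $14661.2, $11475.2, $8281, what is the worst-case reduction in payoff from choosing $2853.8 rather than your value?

$8719.9

$6693.8: truthful gives $8719.9, deviation gives $0 → loss $8719.9.
$14401.5: truthful gives $1012.2, deviation gives $0 → loss $1012.2.
$14661.2: truthful gives $752.5, deviation gives $0 → loss $752.5.
$11475.2: truthful gives $3938.5, deviation gives $0 → loss $3938.5.
$8281: truthful gives $7132.7, deviation gives $0 → loss $7132.7.
Maximum loss: $8719.9.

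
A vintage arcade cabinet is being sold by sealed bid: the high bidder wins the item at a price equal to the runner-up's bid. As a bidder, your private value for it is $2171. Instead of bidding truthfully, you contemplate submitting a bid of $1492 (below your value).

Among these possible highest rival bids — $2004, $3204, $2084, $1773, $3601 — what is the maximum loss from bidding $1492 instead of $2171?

$2004: truthful gives $167, deviation gives $0 → loss $167.
$3204: same outcome either way → loss $0.
$2084: truthful gives $87, deviation gives $0 → loss $87.
$1773: truthful gives $398, deviation gives $0 → loss $398.
$3601: same outcome either way → loss $0.
Maximum loss: $398.

$398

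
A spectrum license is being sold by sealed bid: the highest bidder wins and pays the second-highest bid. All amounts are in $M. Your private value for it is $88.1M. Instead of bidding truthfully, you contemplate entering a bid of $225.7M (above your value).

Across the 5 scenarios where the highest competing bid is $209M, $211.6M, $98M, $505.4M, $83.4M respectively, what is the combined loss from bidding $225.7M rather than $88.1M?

$254.3M

The deviation costs you only when the competing bid falls strictly between $88.1M and $225.7M; elsewhere both bids give the same outcome.
$209M: truthful payoff $0M, deviation payoff −$120.9M → loss $120.9M.
$211.6M: truthful payoff $0M, deviation payoff −$123.5M → loss $123.5M.
$98M: truthful payoff $0M, deviation payoff −$9.9M → loss $9.9M.
$505.4M: outcomes coincide → loss $0M.
$83.4M: outcomes coincide → loss $0M.
Total loss = $120.9M + $123.5M + $9.9M = $254.3M.
In a second-price auction your bid sets only whether you win, not what you pay, so bidding your true value is weakly dominant.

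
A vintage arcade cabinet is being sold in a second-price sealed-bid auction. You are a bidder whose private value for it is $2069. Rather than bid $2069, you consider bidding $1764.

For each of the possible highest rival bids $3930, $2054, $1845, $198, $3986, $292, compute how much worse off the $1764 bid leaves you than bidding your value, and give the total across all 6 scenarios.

The deviation costs you only when the competing bid falls strictly between $1764 and $2069; elsewhere both bids give the same outcome.
$3930: outcomes coincide → loss $0.
$2054: truthful payoff $15, deviation payoff $0 → loss $15.
$1845: truthful payoff $224, deviation payoff $0 → loss $224.
$198: outcomes coincide → loss $0.
$3986: outcomes coincide → loss $0.
$292: outcomes coincide → loss $0.
Total loss = $15 + $224 = $239.
Because the price is fixed by the runner-up's bid, deviating from your value can only change a good outcome into a bad one — never the reverse.

$239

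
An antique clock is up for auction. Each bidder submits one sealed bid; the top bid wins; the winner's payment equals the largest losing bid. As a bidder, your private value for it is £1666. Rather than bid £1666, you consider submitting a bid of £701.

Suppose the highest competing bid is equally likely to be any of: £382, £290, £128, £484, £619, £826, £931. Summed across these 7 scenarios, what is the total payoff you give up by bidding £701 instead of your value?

The deviation costs you only when the competing bid falls strictly between £701 and £1666; elsewhere both bids give the same outcome.
£382: outcomes coincide → loss £0.
£290: outcomes coincide → loss £0.
£128: outcomes coincide → loss £0.
£484: outcomes coincide → loss £0.
£619: outcomes coincide → loss £0.
£826: truthful payoff £840, deviation payoff £0 → loss £840.
£931: truthful payoff £735, deviation payoff £0 → loss £735.
Total loss = £840 + £735 = £1575.
In a second-price auction your bid sets only whether you win, not what you pay, so bidding your true value is weakly dominant.

£1575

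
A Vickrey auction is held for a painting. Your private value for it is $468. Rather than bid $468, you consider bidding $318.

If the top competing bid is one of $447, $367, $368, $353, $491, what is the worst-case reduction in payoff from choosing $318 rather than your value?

$115

$447: truthful gives $21, deviation gives $0 → loss $21.
$367: truthful gives $101, deviation gives $0 → loss $101.
$368: truthful gives $100, deviation gives $0 → loss $100.
$353: truthful gives $115, deviation gives $0 → loss $115.
$491: same outcome either way → loss $0.
Maximum loss: $115.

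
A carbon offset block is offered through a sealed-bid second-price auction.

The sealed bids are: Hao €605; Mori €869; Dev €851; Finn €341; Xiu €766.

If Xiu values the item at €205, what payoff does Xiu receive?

Highest bid: Mori at €869, so Mori wins.
Second-highest bid: Dev at €851 — that is the price the winner pays.
Xiu did not win, so Xiu pays nothing and receives nothing: payoff €0.

€0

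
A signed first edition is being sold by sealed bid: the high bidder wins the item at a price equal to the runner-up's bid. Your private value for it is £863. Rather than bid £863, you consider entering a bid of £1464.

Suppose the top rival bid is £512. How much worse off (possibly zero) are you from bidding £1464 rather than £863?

£0

Bidding your value £863: you win (since £863 > £512) and pay £512. Payoff £351.
Bidding £1464: you win and pay £512. Payoff £863 − £512 = £351.
Difference = £351 − £351 = £0; both bids lead to the same outcome because the competing bid is below both your value and your alternative bid.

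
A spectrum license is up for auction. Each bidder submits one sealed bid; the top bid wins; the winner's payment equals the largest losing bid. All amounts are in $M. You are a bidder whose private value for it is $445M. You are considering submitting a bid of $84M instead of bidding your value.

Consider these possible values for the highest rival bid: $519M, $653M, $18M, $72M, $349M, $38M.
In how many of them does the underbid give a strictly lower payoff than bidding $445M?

1

The deviation hurts exactly when the highest competing bid lies strictly between $84M and $445M — underbidding then forfeits a profitable win.
$519M: above both → same outcome either way.
$653M: above both → same outcome either way.
$18M: below both → same outcome either way.
$72M: below both → same outcome either way.
$349M: inside the interval → strictly worse (loss $96M).
$38M: below both → same outcome either way.
Count: 1.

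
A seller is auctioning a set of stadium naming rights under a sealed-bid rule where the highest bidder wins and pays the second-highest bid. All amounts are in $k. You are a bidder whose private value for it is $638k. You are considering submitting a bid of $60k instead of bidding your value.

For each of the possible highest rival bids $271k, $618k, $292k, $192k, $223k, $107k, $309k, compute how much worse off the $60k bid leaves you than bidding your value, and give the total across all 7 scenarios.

$2454k

The deviation costs you only when the competing bid falls strictly between $60k and $638k; elsewhere both bids give the same outcome.
$271k: truthful payoff $367k, deviation payoff $0k → loss $367k.
$618k: truthful payoff $20k, deviation payoff $0k → loss $20k.
$292k: truthful payoff $346k, deviation payoff $0k → loss $346k.
$192k: truthful payoff $446k, deviation payoff $0k → loss $446k.
$223k: truthful payoff $415k, deviation payoff $0k → loss $415k.
$107k: truthful payoff $531k, deviation payoff $0k → loss $531k.
$309k: truthful payoff $329k, deviation payoff $0k → loss $329k.
Total loss = $367k + $20k + $346k + $446k + $415k + $531k + $329k = $2454k.
Truthful bidding weakly dominates here: raising your bid can only win items priced above your value, and lowering it can only forfeit items priced below.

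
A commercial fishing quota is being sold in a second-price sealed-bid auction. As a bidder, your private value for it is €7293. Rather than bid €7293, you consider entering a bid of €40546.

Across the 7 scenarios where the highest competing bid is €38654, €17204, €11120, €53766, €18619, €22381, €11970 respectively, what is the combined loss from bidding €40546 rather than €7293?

€76190

The deviation costs you only when the competing bid falls strictly between €7293 and €40546; elsewhere both bids give the same outcome.
€38654: truthful payoff €0, deviation payoff −€31361 → loss €31361.
€17204: truthful payoff €0, deviation payoff −€9911 → loss €9911.
€11120: truthful payoff €0, deviation payoff −€3827 → loss €3827.
€53766: outcomes coincide → loss €0.
€18619: truthful payoff €0, deviation payoff −€11326 → loss €11326.
€22381: truthful payoff €0, deviation payoff −€15088 → loss €15088.
€11970: truthful payoff €0, deviation payoff −€4677 → loss €4677.
Total loss = €31361 + €9911 + €3827 + €11326 + €15088 + €4677 = €76190.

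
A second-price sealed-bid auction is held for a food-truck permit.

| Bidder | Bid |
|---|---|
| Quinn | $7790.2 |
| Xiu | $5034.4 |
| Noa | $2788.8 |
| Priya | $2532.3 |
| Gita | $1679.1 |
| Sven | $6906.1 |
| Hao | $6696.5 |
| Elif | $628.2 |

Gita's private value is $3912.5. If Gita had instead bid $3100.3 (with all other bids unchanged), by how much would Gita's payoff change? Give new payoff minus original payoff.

The highest bid among the other bidders is $7790.2; Gita's bid doesn't change that.
Original bid $1679.1: Gita is not highest (top rival bid is $7790.2); payoff $0.
Alternative bid $3100.3: Gita is not highest (top rival bid is $7790.2); payoff $0.
Change in payoff = $0 − ($0) = $0.

$0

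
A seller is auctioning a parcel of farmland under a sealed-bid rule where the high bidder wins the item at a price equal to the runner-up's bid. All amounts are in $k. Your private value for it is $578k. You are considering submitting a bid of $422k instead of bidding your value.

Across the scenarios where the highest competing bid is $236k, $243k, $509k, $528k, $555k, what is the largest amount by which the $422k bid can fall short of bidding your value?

$69k

$236k: same outcome either way → loss $0k.
$243k: same outcome either way → loss $0k.
$509k: truthful gives $69k, deviation gives $0k → loss $69k.
$528k: truthful gives $50k, deviation gives $0k → loss $50k.
$555k: truthful gives $23k, deviation gives $0k → loss $23k.
Maximum loss: $69k.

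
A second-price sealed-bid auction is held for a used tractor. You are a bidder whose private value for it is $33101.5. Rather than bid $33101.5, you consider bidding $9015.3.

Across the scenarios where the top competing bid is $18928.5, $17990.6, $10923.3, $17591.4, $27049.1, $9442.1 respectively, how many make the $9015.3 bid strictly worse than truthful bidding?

6

The deviation hurts exactly when the highest competing bid lies strictly between $9015.3 and $33101.5 — underbidding then forfeits a profitable win.
$18928.5: inside the interval → strictly worse (loss $14173).
$17990.6: inside the interval → strictly worse (loss $15110.9).
$10923.3: inside the interval → strictly worse (loss $22178.2).
$17591.4: inside the interval → strictly worse (loss $15510.1).
$27049.1: inside the interval → strictly worse (loss $6052.4).
$9442.1: inside the interval → strictly worse (loss $23659.4).
Count: 6.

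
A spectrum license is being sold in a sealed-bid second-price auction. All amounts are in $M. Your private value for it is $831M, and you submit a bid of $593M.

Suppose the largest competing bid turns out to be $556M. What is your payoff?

$275M

Your bid $593M exceeds the highest competing bid $556M, so you win.
In a second-price auction the winner pays the second-highest bid, $556M.
Payoff = value − price = $831M − $556M = $275M.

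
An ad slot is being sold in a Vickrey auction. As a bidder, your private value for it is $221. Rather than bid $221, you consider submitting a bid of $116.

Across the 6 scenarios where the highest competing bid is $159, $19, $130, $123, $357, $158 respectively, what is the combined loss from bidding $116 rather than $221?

$314

The deviation costs you only when the competing bid falls strictly between $116 and $221; elsewhere both bids give the same outcome.
$159: truthful payoff $62, deviation payoff $0 → loss $62.
$19: outcomes coincide → loss $0.
$130: truthful payoff $91, deviation payoff $0 → loss $91.
$123: truthful payoff $98, deviation payoff $0 → loss $98.
$357: outcomes coincide → loss $0.
$158: truthful payoff $63, deviation payoff $0 → loss $63.
Total loss = $62 + $91 + $98 + $63 = $314.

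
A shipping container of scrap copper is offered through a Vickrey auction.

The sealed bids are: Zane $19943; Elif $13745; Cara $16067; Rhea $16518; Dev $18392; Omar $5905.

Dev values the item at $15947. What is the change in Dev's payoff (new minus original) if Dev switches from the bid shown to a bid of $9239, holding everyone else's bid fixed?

$0

The highest bid among the other bidders is $19943; Dev's bid doesn't change that.
Original bid $18392: Dev is not highest (top rival bid is $19943); payoff $0.
Alternative bid $9239: Dev is not highest (top rival bid is $19943); payoff $0.
Change in payoff = $0 − ($0) = $0.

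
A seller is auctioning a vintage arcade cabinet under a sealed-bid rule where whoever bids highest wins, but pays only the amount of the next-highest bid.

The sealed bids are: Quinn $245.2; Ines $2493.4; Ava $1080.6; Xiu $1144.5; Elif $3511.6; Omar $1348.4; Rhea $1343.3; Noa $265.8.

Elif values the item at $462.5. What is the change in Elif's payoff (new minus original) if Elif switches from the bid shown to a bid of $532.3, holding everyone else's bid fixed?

The highest bid among the other bidders is $2493.4; Elif's bid doesn't change that.
Original bid $3511.6: Elif is highest, pays the top rival bid $2493.4; payoff $462.5 − $2493.4 = −$2030.9.
Alternative bid $532.3: Elif is not highest (top rival bid is $2493.4); payoff $0.
Change in payoff = $0 − (−$2030.9) = $2030.9.

$2030.9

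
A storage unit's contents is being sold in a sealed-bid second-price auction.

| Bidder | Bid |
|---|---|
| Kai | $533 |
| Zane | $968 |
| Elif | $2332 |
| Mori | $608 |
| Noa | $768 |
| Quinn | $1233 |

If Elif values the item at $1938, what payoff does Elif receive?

$705

Highest bid: Elif at $2332, so Elif wins.
Second-highest bid: Quinn at $1233 — that is the price the winner pays.
Elif's payoff = value − price = $1938 − $1233 = $705.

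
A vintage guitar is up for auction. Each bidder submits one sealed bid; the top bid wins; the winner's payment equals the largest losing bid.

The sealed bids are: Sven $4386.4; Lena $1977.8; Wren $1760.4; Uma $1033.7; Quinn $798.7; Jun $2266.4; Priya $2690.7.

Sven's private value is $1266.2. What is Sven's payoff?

−$1424.5

Highest bid: Sven at $4386.4, so Sven wins.
Second-highest bid: Priya at $2690.7 — that is the price the winner pays.
Sven's payoff = value − price = $1266.2 − $2690.7 = −$1424.5.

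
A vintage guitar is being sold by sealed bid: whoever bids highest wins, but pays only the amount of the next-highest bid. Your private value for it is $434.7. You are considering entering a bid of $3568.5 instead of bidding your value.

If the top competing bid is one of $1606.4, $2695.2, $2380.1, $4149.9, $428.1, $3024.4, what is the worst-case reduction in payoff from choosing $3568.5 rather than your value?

$1606.4: truthful gives $0, deviation gives −$1171.7 → loss $1171.7.
$2695.2: truthful gives $0, deviation gives −$2260.5 → loss $2260.5.
$2380.1: truthful gives $0, deviation gives −$1945.4 → loss $1945.4.
$4149.9: same outcome either way → loss $0.
$428.1: same outcome either way → loss $0.
$3024.4: truthful gives $0, deviation gives −$2589.7 → loss $2589.7.
Maximum loss: $2589.7.

$2589.7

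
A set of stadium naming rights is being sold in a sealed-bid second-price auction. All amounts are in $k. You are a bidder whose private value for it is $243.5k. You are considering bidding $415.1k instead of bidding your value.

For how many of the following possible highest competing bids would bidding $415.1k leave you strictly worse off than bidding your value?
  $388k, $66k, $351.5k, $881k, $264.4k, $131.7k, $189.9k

The deviation hurts exactly when the highest competing bid lies strictly between $243.5k and $415.1k — overbidding then wins at a price above your value.
$388k: inside the interval → strictly worse (loss $144.5k).
$66k: below both → same outcome either way.
$351.5k: inside the interval → strictly worse (loss $108k).
$881k: above both → same outcome either way.
$264.4k: inside the interval → strictly worse (loss $20.9k).
$131.7k: below both → same outcome either way.
$189.9k: below both → same outcome either way.
Count: 3.

3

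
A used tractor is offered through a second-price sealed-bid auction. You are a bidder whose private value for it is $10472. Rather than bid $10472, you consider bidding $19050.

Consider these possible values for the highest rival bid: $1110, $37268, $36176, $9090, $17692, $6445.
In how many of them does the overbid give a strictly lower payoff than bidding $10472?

1

The deviation hurts exactly when the highest competing bid lies strictly between $10472 and $19050 — overbidding then wins at a price above your value.
$1110: below both → same outcome either way.
$37268: above both → same outcome either way.
$36176: above both → same outcome either way.
$9090: below both → same outcome either way.
$17692: inside the interval → strictly worse (loss $7220).
$6445: below both → same outcome either way.
Count: 1.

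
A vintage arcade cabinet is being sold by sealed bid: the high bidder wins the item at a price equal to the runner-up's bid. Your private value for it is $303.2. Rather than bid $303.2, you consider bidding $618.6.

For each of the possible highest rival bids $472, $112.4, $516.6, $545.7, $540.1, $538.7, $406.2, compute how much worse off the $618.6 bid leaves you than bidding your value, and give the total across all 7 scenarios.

$1200.1

The deviation costs you only when the competing bid falls strictly between $303.2 and $618.6; elsewhere both bids give the same outcome.
$472: truthful payoff $0, deviation payoff −$168.8 → loss $168.8.
$112.4: outcomes coincide → loss $0.
$516.6: truthful payoff $0, deviation payoff −$213.4 → loss $213.4.
$545.7: truthful payoff $0, deviation payoff −$242.5 → loss $242.5.
$540.1: truthful payoff $0, deviation payoff −$236.9 → loss $236.9.
$538.7: truthful payoff $0, deviation payoff −$235.5 → loss $235.5.
$406.2: truthful payoff $0, deviation payoff −$103 → loss $103.
Total loss = $168.8 + $213.4 + $242.5 + $236.9 + $235.5 + $103 = $1200.1.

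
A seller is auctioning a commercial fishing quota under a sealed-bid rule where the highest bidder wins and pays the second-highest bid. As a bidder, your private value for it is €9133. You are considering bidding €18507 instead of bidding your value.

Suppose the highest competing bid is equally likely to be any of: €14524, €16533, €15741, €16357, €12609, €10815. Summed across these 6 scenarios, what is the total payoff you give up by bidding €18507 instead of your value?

€31781

The deviation costs you only when the competing bid falls strictly between €9133 and €18507; elsewhere both bids give the same outcome.
€14524: truthful payoff €0, deviation payoff −€5391 → loss €5391.
€16533: truthful payoff €0, deviation payoff −€7400 → loss €7400.
€15741: truthful payoff €0, deviation payoff −€6608 → loss €6608.
€16357: truthful payoff €0, deviation payoff −€7224 → loss €7224.
€12609: truthful payoff €0, deviation payoff −€3476 → loss €3476.
€10815: truthful payoff €0, deviation payoff −€1682 → loss €1682.
Total loss = €5391 + €7400 + €6608 + €7224 + €3476 + €1682 = €31781.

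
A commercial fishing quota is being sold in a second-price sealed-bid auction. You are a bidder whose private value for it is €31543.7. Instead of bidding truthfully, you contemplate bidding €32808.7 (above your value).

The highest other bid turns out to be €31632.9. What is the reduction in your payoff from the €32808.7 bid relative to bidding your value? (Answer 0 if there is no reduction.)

Bidding your value €31543.7: you lose (since €31543.7 < €31632.9). Payoff €0.
Bidding €32808.7: you win and pay €31632.9. Payoff €31543.7 − €31632.9 = −€89.2.
The competing bid €31632.9 lies between your value and your inflated bid, so overbidding wins an item priced above your value.
Loss from deviating = €0 − (−€89.2) = €89.2.

€89.2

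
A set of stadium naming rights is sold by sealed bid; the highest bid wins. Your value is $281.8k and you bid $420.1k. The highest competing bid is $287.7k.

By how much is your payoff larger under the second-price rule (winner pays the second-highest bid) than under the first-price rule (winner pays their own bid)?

$132.4k

You have the highest bid, so you win under either rule.
Second-price: pay $287.7k → payoff −$5.9k.
First-price: pay your own bid $420.1k → payoff −$138.3k.
Difference = −$5.9k − (−$138.3k) = $132.4k.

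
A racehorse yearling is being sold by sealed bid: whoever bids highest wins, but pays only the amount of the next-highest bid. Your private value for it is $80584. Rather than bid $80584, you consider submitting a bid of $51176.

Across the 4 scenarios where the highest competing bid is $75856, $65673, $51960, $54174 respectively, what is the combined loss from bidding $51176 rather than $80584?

$74673

The deviation costs you only when the competing bid falls strictly between $51176 and $80584; elsewhere both bids give the same outcome.
$75856: truthful payoff $4728, deviation payoff $0 → loss $4728.
$65673: truthful payoff $14911, deviation payoff $0 → loss $14911.
$51960: truthful payoff $28624, deviation payoff $0 → loss $28624.
$54174: truthful payoff $26410, deviation payoff $0 → loss $26410.
Total loss = $4728 + $14911 + $28624 + $26410 = $74673.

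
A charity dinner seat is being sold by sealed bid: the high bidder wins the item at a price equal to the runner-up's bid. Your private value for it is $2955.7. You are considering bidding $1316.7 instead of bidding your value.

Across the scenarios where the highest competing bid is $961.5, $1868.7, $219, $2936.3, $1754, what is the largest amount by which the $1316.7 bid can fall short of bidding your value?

$961.5: same outcome either way → loss $0.
$1868.7: truthful gives $1087, deviation gives $0 → loss $1087.
$219: same outcome either way → loss $0.
$2936.3: truthful gives $19.4, deviation gives $0 → loss $19.4.
$1754: truthful gives $1201.7, deviation gives $0 → loss $1201.7.
Maximum loss: $1201.7.

$1201.7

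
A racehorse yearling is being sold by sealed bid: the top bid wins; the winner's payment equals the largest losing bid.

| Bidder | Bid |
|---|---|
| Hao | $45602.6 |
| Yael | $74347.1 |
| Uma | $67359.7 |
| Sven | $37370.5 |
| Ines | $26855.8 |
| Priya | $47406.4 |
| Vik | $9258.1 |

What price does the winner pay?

Highest bid: Yael at $74347.1, so Yael wins.
Second-highest bid: Uma at $67359.7 — that is the price the winner pays.

$67359.7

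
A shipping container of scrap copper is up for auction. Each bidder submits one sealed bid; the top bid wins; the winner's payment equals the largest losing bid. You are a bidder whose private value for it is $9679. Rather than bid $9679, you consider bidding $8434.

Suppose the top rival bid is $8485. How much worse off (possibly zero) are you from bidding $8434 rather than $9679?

$1194

Bidding your value $9679: you win (since $9679 > $8485) and pay $8485. Payoff $1194.
Bidding $8434: you lose. Payoff $0.
The competing bid $8485 lies between your shaded bid and your value, so underbidding forfeits an item you could have won at a profitable price.
Loss from deviating = $1194 − ($0) = $1194.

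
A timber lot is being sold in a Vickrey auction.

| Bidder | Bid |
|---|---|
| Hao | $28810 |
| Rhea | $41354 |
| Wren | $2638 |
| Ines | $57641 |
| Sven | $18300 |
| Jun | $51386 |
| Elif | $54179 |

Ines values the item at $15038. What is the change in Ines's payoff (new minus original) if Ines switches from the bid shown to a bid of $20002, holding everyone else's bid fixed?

The highest bid among the other bidders is $54179; Ines's bid doesn't change that.
Original bid $57641: Ines is highest, pays the top rival bid $54179; payoff $15038 − $54179 = −$39141.
Alternative bid $20002: Ines is not highest (top rival bid is $54179); payoff $0.
Change in payoff = $0 − (−$39141) = $39141.

$39141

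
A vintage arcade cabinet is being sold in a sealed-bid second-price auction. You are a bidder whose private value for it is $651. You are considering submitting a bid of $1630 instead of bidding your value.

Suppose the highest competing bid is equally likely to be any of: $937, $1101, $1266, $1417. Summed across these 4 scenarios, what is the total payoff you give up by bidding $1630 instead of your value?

The deviation costs you only when the competing bid falls strictly between $651 and $1630; elsewhere both bids give the same outcome.
$937: truthful payoff $0, deviation payoff −$286 → loss $286.
$1101: truthful payoff $0, deviation payoff −$450 → loss $450.
$1266: truthful payoff $0, deviation payoff −$615 → loss $615.
$1417: truthful payoff $0, deviation payoff −$766 → loss $766.
Total loss = $286 + $450 + $615 + $766 = $2117.

$2117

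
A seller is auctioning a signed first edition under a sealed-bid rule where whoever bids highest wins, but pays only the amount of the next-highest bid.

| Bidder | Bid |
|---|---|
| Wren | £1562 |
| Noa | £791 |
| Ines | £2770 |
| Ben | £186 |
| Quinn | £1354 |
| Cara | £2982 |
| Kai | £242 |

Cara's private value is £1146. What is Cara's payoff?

−£1624

Highest bid: Cara at £2982, so Cara wins.
Second-highest bid: Ines at £2770 — that is the price the winner pays.
Cara's payoff = value − price = £1146 − £2770 = −£1624.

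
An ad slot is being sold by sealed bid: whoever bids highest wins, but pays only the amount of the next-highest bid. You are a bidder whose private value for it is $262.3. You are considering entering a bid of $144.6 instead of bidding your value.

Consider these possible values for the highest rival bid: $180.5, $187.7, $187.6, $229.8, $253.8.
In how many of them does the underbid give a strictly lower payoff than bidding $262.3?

5

The deviation hurts exactly when the highest competing bid lies strictly between $144.6 and $262.3 — underbidding then forfeits a profitable win.
$180.5: inside the interval → strictly worse (loss $81.8).
$187.7: inside the interval → strictly worse (loss $74.6).
$187.6: inside the interval → strictly worse (loss $74.7).
$229.8: inside the interval → strictly worse (loss $32.5).
$253.8: inside the interval → strictly worse (loss $8.5).
Count: 5.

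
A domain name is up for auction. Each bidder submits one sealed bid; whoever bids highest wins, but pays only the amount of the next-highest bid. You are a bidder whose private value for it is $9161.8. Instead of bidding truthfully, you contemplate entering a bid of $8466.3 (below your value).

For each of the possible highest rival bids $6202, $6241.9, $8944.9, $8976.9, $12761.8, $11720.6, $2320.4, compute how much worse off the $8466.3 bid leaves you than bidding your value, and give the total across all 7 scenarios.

The deviation costs you only when the competing bid falls strictly between $8466.3 and $9161.8; elsewhere both bids give the same outcome.
$6202: outcomes coincide → loss $0.
$6241.9: outcomes coincide → loss $0.
$8944.9: truthful payoff $216.9, deviation payoff $0 → loss $216.9.
$8976.9: truthful payoff $184.9, deviation payoff $0 → loss $184.9.
$12761.8: outcomes coincide → loss $0.
$11720.6: outcomes coincide → loss $0.
$2320.4: outcomes coincide → loss $0.
Total loss = $216.9 + $184.9 = $401.8.

$401.8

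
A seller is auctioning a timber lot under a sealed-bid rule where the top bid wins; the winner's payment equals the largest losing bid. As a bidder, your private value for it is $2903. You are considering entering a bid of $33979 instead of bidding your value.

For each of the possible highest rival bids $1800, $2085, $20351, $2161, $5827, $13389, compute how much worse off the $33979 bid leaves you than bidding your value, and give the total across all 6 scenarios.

The deviation costs you only when the competing bid falls strictly between $2903 and $33979; elsewhere both bids give the same outcome.
$1800: outcomes coincide → loss $0.
$2085: outcomes coincide → loss $0.
$20351: truthful payoff $0, deviation payoff −$17448 → loss $17448.
$2161: outcomes coincide → loss $0.
$5827: truthful payoff $0, deviation payoff −$2924 → loss $2924.
$13389: truthful payoff $0, deviation payoff −$10486 → loss $10486.
Total loss = $17448 + $2924 + $10486 = $30858.
Truthful bidding weakly dominates here: raising your bid can only win items priced above your value, and lowering it can only forfeit items priced below.

$30858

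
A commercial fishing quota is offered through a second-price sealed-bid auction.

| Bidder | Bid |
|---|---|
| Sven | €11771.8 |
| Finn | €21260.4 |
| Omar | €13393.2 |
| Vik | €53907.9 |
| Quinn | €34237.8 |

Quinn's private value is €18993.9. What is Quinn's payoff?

€0

Highest bid: Vik at €53907.9, so Vik wins.
Second-highest bid: Quinn at €34237.8 — that is the price the winner pays.
Quinn did not win, so Quinn pays nothing and receives nothing: payoff €0.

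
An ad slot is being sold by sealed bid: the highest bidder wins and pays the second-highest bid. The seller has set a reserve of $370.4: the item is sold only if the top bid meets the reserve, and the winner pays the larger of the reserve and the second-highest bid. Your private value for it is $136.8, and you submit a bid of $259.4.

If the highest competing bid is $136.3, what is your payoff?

$0

Your bid $259.4 is the highest bid but falls below the reserve $370.4, so the item goes unsold. Payoff $0.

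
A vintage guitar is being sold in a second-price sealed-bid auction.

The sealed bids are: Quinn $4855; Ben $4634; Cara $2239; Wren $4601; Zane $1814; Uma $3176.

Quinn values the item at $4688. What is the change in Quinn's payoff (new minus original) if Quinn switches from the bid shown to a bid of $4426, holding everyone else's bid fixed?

−$54

The highest bid among the other bidders is $4634; Quinn's bid doesn't change that.
Original bid $4855: Quinn is highest, pays the top rival bid $4634; payoff $4688 − $4634 = $54.
Alternative bid $4426: Quinn is not highest (top rival bid is $4634); payoff $0.
Change in payoff = $0 − ($54) = −$54.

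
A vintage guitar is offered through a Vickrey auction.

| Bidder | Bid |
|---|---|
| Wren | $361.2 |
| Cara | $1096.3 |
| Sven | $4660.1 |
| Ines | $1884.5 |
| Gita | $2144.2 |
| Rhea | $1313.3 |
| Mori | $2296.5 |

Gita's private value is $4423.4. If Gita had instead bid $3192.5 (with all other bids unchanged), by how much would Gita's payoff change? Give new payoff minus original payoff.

The highest bid among the other bidders is $4660.1; Gita's bid doesn't change that.
Original bid $2144.2: Gita is not highest (top rival bid is $4660.1); payoff $0.
Alternative bid $3192.5: Gita is not highest (top rival bid is $4660.1); payoff $0.
Change in payoff = $0 − ($0) = $0.

$0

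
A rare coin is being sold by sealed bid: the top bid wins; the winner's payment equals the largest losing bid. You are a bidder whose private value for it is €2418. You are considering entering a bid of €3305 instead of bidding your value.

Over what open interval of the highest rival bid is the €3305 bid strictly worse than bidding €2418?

(€2418, €3305)

If the competing bid is below €2418, both bids win at the same price — no difference.
If it is above €3305, both bids lose — no difference.
If it lies strictly between €2418 and €3305, bidding your value loses (payoff 0) while bidding €3305 wins at a price above your value (payoff negative).
So the deviation strictly hurts on the open interval (€2418, €3305).
Truthful bidding weakly dominates here: raising your bid can only win items priced above your value, and lowering it can only forfeit items priced below.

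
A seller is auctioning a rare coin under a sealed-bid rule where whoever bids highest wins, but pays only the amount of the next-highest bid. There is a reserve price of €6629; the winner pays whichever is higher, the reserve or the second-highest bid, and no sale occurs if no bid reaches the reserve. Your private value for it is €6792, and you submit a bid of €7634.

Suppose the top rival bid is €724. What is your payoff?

€163

Your bid €7634 is the highest and exceeds the reserve.
Price = max(second-highest bid, reserve) = max(€724, €6629) = €6629.
Payoff = €6792 − €6629 = €163.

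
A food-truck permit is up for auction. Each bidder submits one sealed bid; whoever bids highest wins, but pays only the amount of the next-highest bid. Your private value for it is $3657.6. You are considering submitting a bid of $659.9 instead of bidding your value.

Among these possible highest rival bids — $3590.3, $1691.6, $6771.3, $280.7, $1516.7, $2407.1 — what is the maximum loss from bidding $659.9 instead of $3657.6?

$2140.9

$3590.3: truthful gives $67.3, deviation gives $0 → loss $67.3.
$1691.6: truthful gives $1966, deviation gives $0 → loss $1966.
$6771.3: same outcome either way → loss $0.
$280.7: same outcome either way → loss $0.
$1516.7: truthful gives $2140.9, deviation gives $0 → loss $2140.9.
$2407.1: truthful gives $1250.5, deviation gives $0 → loss $1250.5.
Maximum loss: $2140.9.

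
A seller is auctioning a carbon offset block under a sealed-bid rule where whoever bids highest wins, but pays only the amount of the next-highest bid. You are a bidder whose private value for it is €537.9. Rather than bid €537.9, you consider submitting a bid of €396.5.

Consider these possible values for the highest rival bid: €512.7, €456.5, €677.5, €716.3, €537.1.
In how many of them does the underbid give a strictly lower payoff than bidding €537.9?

The deviation hurts exactly when the highest competing bid lies strictly between €396.5 and €537.9 — underbidding then forfeits a profitable win.
€512.7: inside the interval → strictly worse (loss €25.2).
€456.5: inside the interval → strictly worse (loss €81.4).
€677.5: above both → same outcome either way.
€716.3: above both → same outcome either way.
€537.1: inside the interval → strictly worse (loss €0.8).
Count: 3.

3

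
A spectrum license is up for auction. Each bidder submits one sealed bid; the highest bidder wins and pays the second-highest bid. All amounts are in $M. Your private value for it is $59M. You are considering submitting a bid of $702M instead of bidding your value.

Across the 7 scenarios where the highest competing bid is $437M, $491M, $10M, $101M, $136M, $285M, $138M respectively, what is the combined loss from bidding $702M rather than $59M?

The deviation costs you only when the competing bid falls strictly between $59M and $702M; elsewhere both bids give the same outcome.
$437M: truthful payoff $0M, deviation payoff −$378M → loss $378M.
$491M: truthful payoff $0M, deviation payoff −$432M → loss $432M.
$10M: outcomes coincide → loss $0M.
$101M: truthful payoff $0M, deviation payoff −$42M → loss $42M.
$136M: truthful payoff $0M, deviation payoff −$77M → loss $77M.
$285M: truthful payoff $0M, deviation payoff −$226M → loss $226M.
$138M: truthful payoff $0M, deviation payoff −$79M → loss $79M.
Total loss = $378M + $432M + $42M + $77M + $226M + $79M = $1234M.

$1234M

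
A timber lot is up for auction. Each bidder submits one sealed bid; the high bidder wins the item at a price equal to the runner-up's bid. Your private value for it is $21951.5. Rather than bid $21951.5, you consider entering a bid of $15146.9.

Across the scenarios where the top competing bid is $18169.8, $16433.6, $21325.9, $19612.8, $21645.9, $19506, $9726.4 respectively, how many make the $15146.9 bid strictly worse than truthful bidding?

6

The deviation hurts exactly when the highest competing bid lies strictly between $15146.9 and $21951.5 — underbidding then forfeits a profitable win.
$18169.8: inside the interval → strictly worse (loss $3781.7).
$16433.6: inside the interval → strictly worse (loss $5517.9).
$21325.9: inside the interval → strictly worse (loss $625.6).
$19612.8: inside the interval → strictly worse (loss $2338.7).
$21645.9: inside the interval → strictly worse (loss $305.6).
$19506: inside the interval → strictly worse (loss $2445.5).
$9726.4: below both → same outcome either way.
Count: 6.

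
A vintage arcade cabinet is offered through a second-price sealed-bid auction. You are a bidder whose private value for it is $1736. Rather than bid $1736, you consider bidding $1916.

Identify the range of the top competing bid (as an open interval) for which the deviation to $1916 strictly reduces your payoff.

If the competing bid is below $1736, both bids win at the same price — no difference.
If it is above $1916, both bids lose — no difference.
If it lies strictly between $1736 and $1916, bidding your value loses (payoff 0) while bidding $1916 wins at a price above your value (payoff negative).
So the deviation strictly hurts on the open interval ($1736, $1916).

($1736, $1916)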